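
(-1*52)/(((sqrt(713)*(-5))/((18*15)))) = 2808*sqrt(713)/713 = 105.16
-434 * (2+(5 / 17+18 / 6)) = -39060 / 17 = -2297.65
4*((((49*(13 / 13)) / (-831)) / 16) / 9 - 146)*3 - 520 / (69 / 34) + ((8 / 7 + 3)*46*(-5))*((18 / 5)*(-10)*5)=272140605487 / 1605492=169506.05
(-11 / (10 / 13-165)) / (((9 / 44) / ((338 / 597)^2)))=718823248 / 6848398935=0.10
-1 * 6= -6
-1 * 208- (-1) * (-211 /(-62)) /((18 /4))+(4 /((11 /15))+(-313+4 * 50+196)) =-364564 /3069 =-118.79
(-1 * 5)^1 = -5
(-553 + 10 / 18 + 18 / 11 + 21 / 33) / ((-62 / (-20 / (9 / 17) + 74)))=286391 / 891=321.43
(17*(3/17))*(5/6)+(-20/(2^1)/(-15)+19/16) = 209/48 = 4.35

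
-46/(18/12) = -30.67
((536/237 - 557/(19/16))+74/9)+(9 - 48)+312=-2506849/13509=-185.57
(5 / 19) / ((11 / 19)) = 5 / 11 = 0.45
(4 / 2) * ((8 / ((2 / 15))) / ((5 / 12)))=288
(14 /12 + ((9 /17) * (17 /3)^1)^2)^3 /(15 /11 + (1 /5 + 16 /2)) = 12483955 /113616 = 109.88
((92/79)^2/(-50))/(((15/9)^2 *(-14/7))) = 19044/3900625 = 0.00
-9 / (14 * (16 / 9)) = -81 / 224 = -0.36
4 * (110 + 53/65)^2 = 207532836/4225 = 49120.20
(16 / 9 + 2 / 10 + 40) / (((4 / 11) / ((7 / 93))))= 145453 / 16740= 8.69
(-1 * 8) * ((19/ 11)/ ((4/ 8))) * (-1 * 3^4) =24624/ 11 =2238.55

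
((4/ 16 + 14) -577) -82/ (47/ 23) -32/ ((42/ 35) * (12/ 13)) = -1068949/ 1692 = -631.77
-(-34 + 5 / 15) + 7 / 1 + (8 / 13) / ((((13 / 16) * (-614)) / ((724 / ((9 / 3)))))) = 6283390 / 155649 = 40.37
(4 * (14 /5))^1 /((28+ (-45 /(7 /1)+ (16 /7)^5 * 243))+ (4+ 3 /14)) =1882384 /2552373485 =0.00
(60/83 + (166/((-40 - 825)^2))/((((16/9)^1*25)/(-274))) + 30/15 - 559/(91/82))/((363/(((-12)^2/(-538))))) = 130674560813754/353741494500625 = 0.37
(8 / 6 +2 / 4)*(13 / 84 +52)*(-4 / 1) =-48191 / 126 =-382.47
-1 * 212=-212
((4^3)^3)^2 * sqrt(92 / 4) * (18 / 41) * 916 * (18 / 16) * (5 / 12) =531115655823360 * sqrt(23) / 41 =62125395237136.06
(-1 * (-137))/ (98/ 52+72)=3562/ 1921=1.85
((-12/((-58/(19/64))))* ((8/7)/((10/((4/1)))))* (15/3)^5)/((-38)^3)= -1875/1172528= -0.00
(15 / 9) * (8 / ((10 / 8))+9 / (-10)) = 55 / 6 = 9.17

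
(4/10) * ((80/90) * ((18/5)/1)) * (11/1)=352/25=14.08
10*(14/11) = 140/11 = 12.73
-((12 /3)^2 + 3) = -19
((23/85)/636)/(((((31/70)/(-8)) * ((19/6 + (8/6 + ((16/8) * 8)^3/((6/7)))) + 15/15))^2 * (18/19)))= 2740864/428069742506115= 0.00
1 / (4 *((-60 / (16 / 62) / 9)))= -3 / 310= -0.01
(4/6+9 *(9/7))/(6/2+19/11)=2827/1092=2.59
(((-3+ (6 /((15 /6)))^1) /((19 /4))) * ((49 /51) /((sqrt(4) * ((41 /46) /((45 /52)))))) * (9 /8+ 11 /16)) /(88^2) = -294147 /21331188736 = -0.00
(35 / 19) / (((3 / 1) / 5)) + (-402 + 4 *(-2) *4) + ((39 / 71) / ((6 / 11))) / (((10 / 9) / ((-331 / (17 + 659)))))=-1815599753 / 4208880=-431.37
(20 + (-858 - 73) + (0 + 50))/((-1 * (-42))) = -41/2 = -20.50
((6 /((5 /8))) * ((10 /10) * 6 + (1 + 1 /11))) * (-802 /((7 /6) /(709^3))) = -6420962954570112 /385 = -16677825856026.26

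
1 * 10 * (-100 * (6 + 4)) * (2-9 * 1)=70000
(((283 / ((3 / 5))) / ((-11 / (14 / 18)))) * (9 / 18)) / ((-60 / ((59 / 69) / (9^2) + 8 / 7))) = 12770375 / 39838392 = 0.32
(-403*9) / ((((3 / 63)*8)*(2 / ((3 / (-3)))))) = 76167 / 16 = 4760.44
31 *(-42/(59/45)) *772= -45231480/59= -766635.25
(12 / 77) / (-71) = -12 / 5467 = -0.00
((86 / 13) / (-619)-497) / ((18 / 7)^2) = -195972805 / 2607228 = -75.17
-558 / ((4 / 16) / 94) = -209808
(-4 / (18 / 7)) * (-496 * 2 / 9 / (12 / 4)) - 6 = 12430 / 243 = 51.15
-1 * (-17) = 17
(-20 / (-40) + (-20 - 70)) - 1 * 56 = -291 / 2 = -145.50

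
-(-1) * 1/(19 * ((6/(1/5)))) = 1/570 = 0.00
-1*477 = -477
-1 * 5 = -5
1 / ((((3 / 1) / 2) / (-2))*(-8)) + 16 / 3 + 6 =23 / 2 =11.50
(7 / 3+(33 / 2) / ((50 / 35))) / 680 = 49 / 2400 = 0.02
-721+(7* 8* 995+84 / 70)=275001 / 5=55000.20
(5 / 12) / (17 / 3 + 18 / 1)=5 / 284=0.02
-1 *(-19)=19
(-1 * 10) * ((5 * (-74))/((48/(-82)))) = -37925/6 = -6320.83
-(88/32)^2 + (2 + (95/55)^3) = -0.41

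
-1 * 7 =-7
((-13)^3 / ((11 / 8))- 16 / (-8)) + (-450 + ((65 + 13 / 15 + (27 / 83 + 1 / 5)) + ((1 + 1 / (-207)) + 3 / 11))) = -1869270593 / 944955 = -1978.16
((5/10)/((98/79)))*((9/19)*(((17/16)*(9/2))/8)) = 108783/953344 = 0.11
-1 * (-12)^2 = -144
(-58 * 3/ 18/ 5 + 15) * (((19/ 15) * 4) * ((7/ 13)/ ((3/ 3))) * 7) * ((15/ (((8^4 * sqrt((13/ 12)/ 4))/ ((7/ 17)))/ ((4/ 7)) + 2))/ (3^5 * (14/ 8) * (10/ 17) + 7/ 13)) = -1772624/ 4871745544325 + 3857229824 * sqrt(39)/ 14615236632975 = 0.00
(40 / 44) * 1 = 10 / 11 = 0.91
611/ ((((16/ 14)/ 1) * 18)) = 4277/ 144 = 29.70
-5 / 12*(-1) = 5 / 12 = 0.42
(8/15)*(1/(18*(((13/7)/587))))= 16436/1755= 9.37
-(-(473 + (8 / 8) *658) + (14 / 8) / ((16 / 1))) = 72377 / 64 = 1130.89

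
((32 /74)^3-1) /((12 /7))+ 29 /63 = -968131 /12764556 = -0.08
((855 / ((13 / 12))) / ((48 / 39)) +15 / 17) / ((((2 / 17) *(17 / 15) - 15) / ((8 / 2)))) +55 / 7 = -4376320 / 26537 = -164.91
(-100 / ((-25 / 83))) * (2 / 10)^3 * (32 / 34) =5312 / 2125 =2.50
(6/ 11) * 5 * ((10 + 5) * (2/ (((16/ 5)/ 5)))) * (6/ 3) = 5625/ 22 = 255.68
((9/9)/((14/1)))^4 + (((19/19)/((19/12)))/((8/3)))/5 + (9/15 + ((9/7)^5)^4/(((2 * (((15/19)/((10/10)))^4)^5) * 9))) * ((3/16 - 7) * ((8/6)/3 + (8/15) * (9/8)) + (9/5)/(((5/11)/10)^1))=2158596635023514169955046216805098330533/69399401534483094131469726562500000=31103.97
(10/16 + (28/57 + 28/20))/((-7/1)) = -5737/15960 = -0.36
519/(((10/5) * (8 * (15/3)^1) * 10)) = 519/800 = 0.65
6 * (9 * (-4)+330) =1764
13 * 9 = 117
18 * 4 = 72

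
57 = 57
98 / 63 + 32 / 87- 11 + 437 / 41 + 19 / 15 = 152413 / 53505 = 2.85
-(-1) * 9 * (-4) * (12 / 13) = -432 / 13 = -33.23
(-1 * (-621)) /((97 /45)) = 27945 /97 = 288.09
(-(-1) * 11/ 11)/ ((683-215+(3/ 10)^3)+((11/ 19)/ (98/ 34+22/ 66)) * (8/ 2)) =779000/ 365154033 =0.00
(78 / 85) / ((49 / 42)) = 468 / 595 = 0.79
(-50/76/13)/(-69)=25/34086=0.00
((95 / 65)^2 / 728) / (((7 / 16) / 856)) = 618032 / 107653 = 5.74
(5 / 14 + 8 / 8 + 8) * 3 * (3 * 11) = 12969 / 14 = 926.36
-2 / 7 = -0.29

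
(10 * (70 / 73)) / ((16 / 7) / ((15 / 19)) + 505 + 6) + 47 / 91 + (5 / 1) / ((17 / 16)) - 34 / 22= 247714417490 / 67030082119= 3.70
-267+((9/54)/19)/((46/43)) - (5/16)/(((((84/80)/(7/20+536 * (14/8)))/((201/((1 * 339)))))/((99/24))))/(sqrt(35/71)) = -1239.83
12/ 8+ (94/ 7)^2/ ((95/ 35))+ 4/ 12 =54479/ 798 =68.27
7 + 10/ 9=8.11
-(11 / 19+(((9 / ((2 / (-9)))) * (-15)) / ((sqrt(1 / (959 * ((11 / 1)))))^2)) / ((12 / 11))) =-5874474.95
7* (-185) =-1295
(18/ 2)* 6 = 54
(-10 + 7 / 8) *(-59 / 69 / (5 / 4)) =4307 / 690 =6.24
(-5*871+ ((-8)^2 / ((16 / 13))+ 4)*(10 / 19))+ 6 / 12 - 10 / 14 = -1150647 / 266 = -4325.74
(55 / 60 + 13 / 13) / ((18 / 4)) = 23 / 54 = 0.43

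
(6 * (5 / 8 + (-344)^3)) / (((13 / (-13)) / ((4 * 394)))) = 384930908394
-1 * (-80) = 80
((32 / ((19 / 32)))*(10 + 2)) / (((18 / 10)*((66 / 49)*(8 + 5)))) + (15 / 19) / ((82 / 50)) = 21054785 / 1002573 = 21.00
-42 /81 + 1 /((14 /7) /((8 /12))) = -5 /27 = -0.19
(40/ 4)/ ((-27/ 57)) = -190/ 9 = -21.11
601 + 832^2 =692825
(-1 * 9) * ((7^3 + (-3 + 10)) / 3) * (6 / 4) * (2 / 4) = -1575 / 2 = -787.50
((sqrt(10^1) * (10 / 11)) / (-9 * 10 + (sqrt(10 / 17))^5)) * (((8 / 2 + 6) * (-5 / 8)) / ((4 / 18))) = 1625625 * sqrt(17) / 2530163174 + 2875210425 * sqrt(10) / 10120652696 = 0.90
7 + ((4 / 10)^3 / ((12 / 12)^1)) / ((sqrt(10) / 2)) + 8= 8 * sqrt(10) / 625 + 15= 15.04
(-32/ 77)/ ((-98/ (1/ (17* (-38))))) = -8/ 1218679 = -0.00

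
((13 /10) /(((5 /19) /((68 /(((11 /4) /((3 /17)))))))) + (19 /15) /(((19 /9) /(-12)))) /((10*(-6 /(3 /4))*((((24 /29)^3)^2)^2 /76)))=-2211696209817386975291 /16738492574859264000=-132.13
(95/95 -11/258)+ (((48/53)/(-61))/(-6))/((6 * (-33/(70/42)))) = 79054829/82577286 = 0.96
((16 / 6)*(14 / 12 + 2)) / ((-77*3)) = -76 / 2079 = -0.04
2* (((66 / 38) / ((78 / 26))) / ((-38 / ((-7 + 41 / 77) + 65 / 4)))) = -3013 / 10108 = -0.30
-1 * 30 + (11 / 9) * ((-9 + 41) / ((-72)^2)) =-43729 / 1458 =-29.99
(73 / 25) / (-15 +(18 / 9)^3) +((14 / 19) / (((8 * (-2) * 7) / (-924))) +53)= 390101 / 6650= 58.66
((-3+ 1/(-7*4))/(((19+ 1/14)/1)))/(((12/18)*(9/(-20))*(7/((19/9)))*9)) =8075/454167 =0.02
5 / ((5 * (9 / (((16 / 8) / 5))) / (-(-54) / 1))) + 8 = 52 / 5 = 10.40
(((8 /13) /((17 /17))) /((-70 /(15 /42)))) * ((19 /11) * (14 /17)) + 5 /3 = 84857 /51051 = 1.66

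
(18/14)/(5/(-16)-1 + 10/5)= 1.87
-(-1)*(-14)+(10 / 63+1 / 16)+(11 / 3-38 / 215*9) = -2536231 / 216720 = -11.70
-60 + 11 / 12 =-709 / 12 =-59.08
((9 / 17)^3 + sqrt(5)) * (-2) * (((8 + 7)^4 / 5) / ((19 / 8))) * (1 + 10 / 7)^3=-795906000 * sqrt(5) / 6517- 118098000 / 6517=-291207.29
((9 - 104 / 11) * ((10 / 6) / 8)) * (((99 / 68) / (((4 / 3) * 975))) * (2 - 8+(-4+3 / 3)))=0.00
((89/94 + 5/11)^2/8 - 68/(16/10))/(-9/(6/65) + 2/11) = 361413439/832386544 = 0.43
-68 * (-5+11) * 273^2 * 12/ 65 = -28068768/ 5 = -5613753.60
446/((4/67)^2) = 1001047/8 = 125130.88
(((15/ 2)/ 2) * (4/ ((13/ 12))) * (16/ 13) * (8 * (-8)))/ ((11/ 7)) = -1290240/ 1859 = -694.05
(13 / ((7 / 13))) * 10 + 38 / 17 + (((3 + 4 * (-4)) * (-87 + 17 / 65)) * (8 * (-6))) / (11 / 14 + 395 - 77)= 196186156 / 2655485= 73.88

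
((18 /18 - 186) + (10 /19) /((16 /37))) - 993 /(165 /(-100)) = 698955 /1672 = 418.04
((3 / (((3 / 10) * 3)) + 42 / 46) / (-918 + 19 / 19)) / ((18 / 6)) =-293 / 189819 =-0.00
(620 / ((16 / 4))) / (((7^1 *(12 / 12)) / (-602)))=-13330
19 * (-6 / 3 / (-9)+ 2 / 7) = 608 / 63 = 9.65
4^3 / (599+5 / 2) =128 / 1203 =0.11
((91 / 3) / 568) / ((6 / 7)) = 637 / 10224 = 0.06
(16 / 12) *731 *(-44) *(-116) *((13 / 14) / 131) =97006624 / 2751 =35262.31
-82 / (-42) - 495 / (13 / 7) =-72232 / 273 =-264.59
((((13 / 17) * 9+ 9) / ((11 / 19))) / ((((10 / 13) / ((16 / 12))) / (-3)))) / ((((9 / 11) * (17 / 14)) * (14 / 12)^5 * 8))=-8.30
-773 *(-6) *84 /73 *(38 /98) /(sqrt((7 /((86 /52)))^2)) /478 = 11367738 /11113739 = 1.02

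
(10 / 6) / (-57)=-5 / 171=-0.03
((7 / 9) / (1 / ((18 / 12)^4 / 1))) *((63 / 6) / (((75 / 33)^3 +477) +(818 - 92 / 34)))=0.03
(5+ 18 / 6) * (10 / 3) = 80 / 3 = 26.67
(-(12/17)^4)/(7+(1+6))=-10368/584647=-0.02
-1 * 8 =-8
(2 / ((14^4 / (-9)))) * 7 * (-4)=0.01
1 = 1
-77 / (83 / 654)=-50358 / 83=-606.72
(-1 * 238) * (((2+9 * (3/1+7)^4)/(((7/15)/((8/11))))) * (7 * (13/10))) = -303781296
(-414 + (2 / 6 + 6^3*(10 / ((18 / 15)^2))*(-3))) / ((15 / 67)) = -987647 / 45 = -21947.71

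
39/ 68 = 0.57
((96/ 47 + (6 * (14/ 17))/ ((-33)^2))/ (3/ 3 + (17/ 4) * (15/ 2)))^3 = 107162128295485014016/ 443841041527370271774891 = 0.00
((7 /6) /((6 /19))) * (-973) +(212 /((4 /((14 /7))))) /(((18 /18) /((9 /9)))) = -3488.69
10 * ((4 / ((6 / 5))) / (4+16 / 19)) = 475 / 69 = 6.88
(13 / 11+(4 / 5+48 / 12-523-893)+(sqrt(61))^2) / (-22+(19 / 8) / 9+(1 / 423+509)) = -251079264 / 90689995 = -2.77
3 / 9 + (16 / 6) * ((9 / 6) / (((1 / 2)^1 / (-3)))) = -71 / 3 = -23.67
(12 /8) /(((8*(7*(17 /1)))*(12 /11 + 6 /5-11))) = -0.00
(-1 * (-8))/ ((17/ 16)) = 128/ 17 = 7.53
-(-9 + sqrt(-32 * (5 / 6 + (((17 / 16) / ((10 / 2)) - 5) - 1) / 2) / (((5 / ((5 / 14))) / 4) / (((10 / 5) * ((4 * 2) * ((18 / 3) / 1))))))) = 9 - 8 * sqrt(34615) / 35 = -33.53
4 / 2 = 2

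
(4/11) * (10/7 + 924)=25912/77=336.52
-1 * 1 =-1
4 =4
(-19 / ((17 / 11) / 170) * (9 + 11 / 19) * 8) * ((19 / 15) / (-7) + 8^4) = -1967959136 / 3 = -655986378.67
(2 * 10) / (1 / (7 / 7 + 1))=40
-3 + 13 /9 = -14 /9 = -1.56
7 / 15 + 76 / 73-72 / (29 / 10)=-740521 / 31755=-23.32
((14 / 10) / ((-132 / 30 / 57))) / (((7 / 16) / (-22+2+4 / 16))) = 9006 / 11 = 818.73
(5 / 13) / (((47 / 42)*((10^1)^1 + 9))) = 210 / 11609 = 0.02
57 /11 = 5.18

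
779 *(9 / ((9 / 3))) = 2337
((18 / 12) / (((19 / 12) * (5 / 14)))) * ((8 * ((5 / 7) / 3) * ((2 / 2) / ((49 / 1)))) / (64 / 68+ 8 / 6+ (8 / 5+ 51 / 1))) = 24480 / 13027483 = 0.00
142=142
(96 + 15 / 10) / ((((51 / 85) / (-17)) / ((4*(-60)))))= 663000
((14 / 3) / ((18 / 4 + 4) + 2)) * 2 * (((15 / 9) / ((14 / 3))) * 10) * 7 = 200 / 9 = 22.22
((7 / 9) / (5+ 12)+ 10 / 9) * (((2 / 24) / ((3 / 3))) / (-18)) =-59 / 11016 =-0.01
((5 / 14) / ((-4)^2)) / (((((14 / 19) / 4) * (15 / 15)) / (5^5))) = 296875 / 784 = 378.67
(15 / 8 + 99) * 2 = 807 / 4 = 201.75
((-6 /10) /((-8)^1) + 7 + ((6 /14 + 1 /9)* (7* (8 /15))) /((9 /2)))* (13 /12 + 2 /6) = 1243057 /116640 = 10.66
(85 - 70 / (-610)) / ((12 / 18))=7788 / 61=127.67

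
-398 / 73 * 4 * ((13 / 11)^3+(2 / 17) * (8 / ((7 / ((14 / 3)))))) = -246185288 / 4955313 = -49.68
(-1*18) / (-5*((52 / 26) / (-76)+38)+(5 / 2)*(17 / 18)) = 12312 / 128255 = 0.10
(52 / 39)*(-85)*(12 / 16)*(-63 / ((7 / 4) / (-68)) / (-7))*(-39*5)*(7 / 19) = -40575600 / 19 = -2135557.89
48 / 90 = 8 / 15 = 0.53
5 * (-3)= -15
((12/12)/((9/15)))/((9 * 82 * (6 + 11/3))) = 5/21402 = 0.00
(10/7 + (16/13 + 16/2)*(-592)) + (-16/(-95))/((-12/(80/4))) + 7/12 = -5462.88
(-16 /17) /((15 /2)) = -32 /255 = -0.13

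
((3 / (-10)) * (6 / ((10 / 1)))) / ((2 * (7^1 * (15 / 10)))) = -3 / 350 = -0.01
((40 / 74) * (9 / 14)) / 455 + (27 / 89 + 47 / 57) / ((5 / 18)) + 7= 2204254363 / 199275895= 11.06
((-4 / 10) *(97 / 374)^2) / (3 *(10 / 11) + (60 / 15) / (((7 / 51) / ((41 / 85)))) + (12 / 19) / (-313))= -391687261 / 244305476052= -0.00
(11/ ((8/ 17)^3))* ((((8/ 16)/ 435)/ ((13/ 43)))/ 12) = 2323849/ 69488640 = 0.03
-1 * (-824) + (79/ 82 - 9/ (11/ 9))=737475/ 902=817.60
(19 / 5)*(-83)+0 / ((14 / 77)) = -1577 / 5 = -315.40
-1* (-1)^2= -1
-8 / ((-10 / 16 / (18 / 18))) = 64 / 5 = 12.80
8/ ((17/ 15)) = 120/ 17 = 7.06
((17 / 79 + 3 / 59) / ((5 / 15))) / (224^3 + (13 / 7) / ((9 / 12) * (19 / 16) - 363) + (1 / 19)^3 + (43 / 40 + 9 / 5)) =33113989944000 / 466328374403138940281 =0.00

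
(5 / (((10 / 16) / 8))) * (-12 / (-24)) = 32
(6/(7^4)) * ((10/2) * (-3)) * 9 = -810/2401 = -0.34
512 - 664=-152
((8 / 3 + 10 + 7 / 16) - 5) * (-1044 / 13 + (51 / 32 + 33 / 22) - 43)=-19453501 / 19968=-974.23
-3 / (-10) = 0.30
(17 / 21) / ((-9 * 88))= -17 / 16632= -0.00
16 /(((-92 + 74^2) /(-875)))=-1750 /673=-2.60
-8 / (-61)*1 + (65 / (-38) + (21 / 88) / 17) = -2714089 / 1733864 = -1.57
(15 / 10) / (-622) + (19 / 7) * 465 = 10990719 / 8708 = 1262.14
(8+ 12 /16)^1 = 35 /4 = 8.75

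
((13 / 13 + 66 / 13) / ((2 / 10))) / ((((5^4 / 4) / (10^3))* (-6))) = -32.41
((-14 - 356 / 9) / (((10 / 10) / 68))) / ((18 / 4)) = -65552 / 81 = -809.28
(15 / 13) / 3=5 / 13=0.38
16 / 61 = 0.26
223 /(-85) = -223 /85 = -2.62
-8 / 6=-4 / 3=-1.33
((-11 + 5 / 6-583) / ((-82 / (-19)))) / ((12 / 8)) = -67621 / 738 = -91.63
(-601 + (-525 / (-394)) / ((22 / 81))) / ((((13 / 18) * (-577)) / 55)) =232512435 / 2955394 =78.67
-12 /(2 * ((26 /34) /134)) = -13668 /13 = -1051.38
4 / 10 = 2 / 5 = 0.40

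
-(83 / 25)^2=-6889 / 625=-11.02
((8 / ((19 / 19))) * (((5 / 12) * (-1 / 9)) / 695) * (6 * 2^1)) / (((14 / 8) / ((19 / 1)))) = -608 / 8757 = -0.07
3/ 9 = 1/ 3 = 0.33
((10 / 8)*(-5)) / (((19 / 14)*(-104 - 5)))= 175 / 4142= 0.04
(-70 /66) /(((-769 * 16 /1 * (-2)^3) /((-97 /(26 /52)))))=0.00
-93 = -93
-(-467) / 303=467 / 303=1.54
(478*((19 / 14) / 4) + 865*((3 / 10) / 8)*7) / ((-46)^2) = 43595 / 236992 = 0.18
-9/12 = -3/4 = -0.75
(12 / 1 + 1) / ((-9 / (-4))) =52 / 9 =5.78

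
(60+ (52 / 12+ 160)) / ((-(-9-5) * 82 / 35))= 3365 / 492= 6.84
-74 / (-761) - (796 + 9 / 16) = -796.47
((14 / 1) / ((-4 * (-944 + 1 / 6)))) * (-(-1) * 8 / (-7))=-24 / 5663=-0.00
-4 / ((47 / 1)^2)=-4 / 2209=-0.00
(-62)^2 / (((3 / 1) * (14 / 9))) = 5766 / 7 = 823.71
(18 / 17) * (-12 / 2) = -108 / 17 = -6.35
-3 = -3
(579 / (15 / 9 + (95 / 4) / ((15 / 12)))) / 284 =1737 / 17608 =0.10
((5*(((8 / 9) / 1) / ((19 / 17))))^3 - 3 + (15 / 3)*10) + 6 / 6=554442128 / 5000211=110.88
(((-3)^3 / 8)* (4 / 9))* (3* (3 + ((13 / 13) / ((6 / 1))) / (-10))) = -537 / 40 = -13.42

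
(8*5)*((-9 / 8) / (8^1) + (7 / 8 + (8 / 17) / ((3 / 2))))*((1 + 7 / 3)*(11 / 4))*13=12230075 / 2448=4995.95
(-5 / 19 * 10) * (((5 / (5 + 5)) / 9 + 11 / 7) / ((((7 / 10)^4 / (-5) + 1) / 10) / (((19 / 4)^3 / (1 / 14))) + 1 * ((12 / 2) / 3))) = -2.14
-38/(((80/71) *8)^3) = -6800309/131072000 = -0.05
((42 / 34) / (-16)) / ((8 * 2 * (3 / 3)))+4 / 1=4.00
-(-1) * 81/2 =81/2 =40.50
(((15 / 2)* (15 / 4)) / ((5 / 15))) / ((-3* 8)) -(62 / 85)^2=-1871641 / 462400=-4.05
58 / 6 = 29 / 3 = 9.67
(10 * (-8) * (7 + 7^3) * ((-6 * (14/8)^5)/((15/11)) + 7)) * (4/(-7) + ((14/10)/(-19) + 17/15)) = 406540295/456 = 891535.73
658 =658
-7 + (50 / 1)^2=2493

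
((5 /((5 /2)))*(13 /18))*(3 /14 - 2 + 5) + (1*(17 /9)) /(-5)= 4.27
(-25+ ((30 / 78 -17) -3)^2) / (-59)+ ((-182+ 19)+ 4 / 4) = -1676102 / 9971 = -168.10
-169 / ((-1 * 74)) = 169 / 74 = 2.28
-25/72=-0.35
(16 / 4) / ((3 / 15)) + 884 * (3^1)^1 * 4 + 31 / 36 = 382639 / 36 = 10628.86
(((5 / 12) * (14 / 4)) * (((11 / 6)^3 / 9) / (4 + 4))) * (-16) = -46585 / 23328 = -2.00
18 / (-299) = -18 / 299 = -0.06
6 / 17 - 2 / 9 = 20 / 153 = 0.13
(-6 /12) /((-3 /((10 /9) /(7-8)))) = -5 /27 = -0.19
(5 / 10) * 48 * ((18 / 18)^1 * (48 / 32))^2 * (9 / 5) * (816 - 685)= 63666 / 5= 12733.20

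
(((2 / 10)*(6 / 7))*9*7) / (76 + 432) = 27 / 1270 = 0.02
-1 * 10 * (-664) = 6640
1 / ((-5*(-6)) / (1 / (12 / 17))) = 17 / 360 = 0.05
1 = 1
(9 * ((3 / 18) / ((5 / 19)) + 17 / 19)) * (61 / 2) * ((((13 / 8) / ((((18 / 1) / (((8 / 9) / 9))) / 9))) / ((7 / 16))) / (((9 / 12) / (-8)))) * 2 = -88409984 / 53865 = -1641.33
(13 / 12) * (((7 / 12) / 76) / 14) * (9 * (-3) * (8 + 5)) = -507 / 2432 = -0.21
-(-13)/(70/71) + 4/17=13.42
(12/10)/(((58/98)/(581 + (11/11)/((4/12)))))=1184.11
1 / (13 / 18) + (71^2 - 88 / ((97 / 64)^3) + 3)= 59562329334 / 11864749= 5020.11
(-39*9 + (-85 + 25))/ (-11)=411/ 11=37.36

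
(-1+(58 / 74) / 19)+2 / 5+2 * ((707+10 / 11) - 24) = 52865086 / 38665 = 1367.26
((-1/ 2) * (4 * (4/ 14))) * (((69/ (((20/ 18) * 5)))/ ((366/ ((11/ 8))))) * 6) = -6831/ 42700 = -0.16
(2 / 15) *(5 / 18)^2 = 5 / 486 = 0.01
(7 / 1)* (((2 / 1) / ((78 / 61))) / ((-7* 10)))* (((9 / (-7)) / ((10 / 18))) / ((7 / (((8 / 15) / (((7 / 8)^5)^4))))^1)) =2531815624116635959296 / 6353459203947355579625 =0.40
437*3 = 1311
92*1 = 92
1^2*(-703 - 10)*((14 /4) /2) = -4991 /4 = -1247.75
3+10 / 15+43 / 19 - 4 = 110 / 57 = 1.93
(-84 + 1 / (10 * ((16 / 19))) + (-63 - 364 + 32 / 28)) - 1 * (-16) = -552987 / 1120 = -493.74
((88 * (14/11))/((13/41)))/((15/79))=362768/195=1860.35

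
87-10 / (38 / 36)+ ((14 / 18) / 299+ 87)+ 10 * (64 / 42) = 64339153 / 357903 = 179.77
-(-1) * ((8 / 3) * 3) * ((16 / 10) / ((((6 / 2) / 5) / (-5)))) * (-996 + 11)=105066.67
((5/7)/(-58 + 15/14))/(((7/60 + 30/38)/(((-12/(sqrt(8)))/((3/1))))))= 11400 * sqrt(2)/823301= 0.02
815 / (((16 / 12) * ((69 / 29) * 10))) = 4727 / 184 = 25.69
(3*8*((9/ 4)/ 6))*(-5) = -45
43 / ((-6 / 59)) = -422.83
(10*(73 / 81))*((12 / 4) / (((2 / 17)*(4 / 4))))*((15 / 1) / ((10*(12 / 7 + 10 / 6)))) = 43435 / 426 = 101.96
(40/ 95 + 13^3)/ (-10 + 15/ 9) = -125253/ 475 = -263.69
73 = 73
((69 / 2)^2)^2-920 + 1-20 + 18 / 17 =385085937 / 272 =1415757.12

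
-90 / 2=-45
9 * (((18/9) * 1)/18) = 1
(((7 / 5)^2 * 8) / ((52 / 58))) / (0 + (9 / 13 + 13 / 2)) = 11368 / 4675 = 2.43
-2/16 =-1/8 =-0.12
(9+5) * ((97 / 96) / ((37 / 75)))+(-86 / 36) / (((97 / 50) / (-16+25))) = 17.59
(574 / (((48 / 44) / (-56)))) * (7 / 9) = -618772 / 27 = -22917.48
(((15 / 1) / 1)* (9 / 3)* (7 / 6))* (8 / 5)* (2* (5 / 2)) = 420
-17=-17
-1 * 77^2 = -5929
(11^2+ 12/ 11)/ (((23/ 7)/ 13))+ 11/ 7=858274/ 1771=484.63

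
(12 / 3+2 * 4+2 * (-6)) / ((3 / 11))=0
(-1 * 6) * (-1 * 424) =2544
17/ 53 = 0.32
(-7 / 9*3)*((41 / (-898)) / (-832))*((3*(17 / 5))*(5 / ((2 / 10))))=-24395 / 747136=-0.03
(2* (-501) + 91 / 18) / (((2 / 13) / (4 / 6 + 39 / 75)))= -4152473 / 540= -7689.76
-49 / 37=-1.32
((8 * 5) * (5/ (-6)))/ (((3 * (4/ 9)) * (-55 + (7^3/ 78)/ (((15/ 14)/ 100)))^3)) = -1601613/ 2876537955065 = -0.00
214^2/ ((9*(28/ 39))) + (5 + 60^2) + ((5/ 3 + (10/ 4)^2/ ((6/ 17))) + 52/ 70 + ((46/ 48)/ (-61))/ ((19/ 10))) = 3476448337/ 324520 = 10712.59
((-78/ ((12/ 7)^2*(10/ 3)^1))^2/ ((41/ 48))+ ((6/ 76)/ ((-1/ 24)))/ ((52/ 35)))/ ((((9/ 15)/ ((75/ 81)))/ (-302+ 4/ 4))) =-148246929215/ 4374864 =-33886.07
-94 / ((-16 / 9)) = 423 / 8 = 52.88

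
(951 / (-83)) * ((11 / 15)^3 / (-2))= 421927 / 186750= 2.26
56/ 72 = 0.78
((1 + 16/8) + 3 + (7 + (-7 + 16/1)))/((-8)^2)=11/32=0.34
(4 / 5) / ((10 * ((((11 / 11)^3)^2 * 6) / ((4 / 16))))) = 1 / 300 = 0.00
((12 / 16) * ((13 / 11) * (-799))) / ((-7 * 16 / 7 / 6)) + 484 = 263851 / 352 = 749.58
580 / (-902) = -290 / 451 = -0.64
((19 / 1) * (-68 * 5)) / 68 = -95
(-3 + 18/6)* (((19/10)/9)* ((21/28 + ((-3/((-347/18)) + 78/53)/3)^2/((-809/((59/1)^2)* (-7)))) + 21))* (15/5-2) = 0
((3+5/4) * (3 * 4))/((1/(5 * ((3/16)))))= 765/16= 47.81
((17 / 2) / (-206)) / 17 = -1 / 412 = -0.00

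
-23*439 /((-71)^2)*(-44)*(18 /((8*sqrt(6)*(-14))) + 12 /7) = 5331216 /35287 - 333201*sqrt(6) /141148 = 145.30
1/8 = 0.12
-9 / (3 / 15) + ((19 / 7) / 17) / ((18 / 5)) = -96295 / 2142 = -44.96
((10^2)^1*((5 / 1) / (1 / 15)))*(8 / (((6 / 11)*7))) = 110000 / 7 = 15714.29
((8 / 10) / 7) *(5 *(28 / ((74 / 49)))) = 392 / 37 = 10.59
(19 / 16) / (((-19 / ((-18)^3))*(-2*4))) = -729 / 16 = -45.56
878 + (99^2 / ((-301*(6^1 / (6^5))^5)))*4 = -143336035484228646826 / 301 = -476199453435975570.85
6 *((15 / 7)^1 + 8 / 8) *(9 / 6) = 198 / 7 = 28.29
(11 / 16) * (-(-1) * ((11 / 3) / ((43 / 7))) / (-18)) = -847 / 37152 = -0.02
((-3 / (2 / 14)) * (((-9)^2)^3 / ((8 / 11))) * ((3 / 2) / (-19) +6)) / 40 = -5524329195 / 2432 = -2271516.94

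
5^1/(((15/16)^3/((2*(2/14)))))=8192/4725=1.73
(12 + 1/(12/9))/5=51/20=2.55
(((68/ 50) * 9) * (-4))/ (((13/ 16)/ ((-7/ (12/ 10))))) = 22848/ 65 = 351.51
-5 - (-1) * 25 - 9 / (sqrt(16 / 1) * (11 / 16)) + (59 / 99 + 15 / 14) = 25495 / 1386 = 18.39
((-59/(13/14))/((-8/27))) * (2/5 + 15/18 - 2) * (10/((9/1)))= -9499/52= -182.67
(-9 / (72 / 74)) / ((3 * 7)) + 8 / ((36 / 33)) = 193 / 28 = 6.89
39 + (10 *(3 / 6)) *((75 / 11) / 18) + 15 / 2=1597 / 33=48.39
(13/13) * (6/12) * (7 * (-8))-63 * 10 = -658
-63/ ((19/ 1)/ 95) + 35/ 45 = -2828/ 9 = -314.22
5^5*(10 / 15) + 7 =6271 / 3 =2090.33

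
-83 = -83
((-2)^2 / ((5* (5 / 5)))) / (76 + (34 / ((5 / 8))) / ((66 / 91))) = 33 / 6229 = 0.01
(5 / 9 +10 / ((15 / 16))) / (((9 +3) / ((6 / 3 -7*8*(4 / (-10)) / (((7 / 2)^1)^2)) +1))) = 17069 / 3780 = 4.52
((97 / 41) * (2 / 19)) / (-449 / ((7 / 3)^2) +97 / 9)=-42777 / 12314432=-0.00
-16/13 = -1.23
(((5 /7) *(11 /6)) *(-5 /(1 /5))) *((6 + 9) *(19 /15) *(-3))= 26125 /14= 1866.07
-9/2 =-4.50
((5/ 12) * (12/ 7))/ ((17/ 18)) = 90/ 119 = 0.76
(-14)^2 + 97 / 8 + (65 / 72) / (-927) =208.12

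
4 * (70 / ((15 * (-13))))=-56 / 39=-1.44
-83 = -83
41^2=1681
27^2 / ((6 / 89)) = 21627 / 2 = 10813.50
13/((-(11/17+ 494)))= -221/8409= -0.03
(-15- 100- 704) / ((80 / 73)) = -59787 / 80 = -747.34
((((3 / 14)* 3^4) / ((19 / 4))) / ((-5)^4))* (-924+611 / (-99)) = -4972698 / 914375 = -5.44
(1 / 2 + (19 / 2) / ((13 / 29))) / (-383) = -282 / 4979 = -0.06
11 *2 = 22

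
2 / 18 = 1 / 9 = 0.11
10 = 10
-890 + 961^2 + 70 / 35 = 922633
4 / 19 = 0.21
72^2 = 5184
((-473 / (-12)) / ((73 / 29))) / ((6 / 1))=13717 / 5256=2.61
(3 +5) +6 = 14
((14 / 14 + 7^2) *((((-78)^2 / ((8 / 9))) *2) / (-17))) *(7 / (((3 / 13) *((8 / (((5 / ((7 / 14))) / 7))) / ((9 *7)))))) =-467137125 / 34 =-13739327.21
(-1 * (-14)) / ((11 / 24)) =336 / 11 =30.55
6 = 6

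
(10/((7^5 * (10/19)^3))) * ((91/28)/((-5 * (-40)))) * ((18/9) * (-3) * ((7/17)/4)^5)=-267501/58157342720000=-0.00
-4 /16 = -0.25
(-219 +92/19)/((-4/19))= 4069/4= 1017.25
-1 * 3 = -3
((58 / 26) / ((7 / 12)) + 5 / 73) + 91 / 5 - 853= -27598587 / 33215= -830.91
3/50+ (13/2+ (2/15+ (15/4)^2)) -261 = -288293/1200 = -240.24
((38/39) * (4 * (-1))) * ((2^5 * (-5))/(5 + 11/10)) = 243200/2379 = 102.23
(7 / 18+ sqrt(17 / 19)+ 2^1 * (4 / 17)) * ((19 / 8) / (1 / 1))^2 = 94943 / 19584+ 19 * sqrt(323) / 64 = 10.18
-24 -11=-35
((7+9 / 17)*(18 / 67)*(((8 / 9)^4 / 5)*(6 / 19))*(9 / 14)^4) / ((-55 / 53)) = -187564032 / 14289011275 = -0.01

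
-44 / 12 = -11 / 3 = -3.67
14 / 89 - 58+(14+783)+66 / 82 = 2700122 / 3649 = 739.96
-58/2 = -29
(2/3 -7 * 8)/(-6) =9.22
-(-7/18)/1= 7/18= 0.39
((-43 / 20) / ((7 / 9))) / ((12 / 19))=-2451 / 560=-4.38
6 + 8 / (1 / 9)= 78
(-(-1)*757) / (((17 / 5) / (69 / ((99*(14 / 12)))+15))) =4545785 / 1309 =3472.72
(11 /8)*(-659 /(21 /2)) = -7249 /84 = -86.30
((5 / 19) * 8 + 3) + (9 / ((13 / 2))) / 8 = 5215 / 988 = 5.28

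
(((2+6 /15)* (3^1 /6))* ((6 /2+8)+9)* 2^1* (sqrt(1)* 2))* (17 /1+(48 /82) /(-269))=17997024 /11029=1631.79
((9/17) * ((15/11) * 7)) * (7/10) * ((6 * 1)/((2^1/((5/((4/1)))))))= 19845/1496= 13.27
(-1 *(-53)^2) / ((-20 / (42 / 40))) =58989 / 400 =147.47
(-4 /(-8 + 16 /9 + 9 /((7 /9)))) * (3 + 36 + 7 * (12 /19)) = -207900 /6403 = -32.47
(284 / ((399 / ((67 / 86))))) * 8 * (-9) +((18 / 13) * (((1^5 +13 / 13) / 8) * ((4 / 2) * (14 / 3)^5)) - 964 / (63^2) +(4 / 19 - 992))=21090184952 / 42154749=500.30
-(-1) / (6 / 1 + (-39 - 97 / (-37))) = -37 / 1124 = -0.03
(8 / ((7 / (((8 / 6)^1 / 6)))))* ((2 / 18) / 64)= 1 / 2268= 0.00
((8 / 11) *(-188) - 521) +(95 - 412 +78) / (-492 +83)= -2956486 / 4499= -657.14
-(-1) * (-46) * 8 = -368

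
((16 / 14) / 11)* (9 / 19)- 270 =-394938 / 1463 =-269.95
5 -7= -2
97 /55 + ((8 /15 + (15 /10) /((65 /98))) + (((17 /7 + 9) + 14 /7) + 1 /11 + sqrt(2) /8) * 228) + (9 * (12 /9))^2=57 * sqrt(2) /2 + 48513466 /15015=3271.31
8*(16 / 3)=128 / 3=42.67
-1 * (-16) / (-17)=-0.94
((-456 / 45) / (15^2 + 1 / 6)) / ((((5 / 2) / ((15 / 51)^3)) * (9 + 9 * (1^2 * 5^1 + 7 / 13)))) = -7904 / 1015531839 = -0.00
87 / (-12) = -29 / 4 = -7.25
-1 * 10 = -10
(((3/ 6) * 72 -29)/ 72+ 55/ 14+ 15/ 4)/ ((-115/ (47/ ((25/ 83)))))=-15288019/ 1449000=-10.55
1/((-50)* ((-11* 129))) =1/70950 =0.00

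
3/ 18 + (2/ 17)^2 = 313/ 1734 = 0.18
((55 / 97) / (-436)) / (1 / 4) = -55 / 10573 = -0.01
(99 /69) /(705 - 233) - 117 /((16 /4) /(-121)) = 38422131 /10856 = 3539.25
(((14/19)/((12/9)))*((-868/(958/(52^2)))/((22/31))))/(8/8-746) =190992984/74582695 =2.56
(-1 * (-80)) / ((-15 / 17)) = -272 / 3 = -90.67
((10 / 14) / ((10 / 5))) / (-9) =-5 / 126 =-0.04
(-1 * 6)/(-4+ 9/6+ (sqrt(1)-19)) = 12/41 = 0.29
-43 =-43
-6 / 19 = -0.32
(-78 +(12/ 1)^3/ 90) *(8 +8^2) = -21168/ 5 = -4233.60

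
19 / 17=1.12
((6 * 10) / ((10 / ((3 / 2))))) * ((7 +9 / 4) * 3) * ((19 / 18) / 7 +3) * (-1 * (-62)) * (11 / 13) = 15026847 / 364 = 41282.55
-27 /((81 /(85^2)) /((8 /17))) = -3400 /3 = -1133.33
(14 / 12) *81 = 189 / 2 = 94.50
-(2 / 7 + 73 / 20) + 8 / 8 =-411 / 140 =-2.94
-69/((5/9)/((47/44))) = -29187/220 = -132.67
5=5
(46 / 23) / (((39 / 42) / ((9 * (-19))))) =-4788 / 13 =-368.31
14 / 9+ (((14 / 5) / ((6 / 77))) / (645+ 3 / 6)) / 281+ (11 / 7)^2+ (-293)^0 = 4019661146 / 799910055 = 5.03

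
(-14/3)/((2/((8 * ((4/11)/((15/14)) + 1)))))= -12376/495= -25.00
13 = 13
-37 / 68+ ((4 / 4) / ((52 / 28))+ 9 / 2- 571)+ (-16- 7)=-521123 / 884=-589.51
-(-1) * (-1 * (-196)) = 196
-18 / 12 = -3 / 2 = -1.50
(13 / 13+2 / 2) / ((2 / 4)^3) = 16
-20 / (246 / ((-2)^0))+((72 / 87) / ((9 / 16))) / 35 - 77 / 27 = -3248473 / 1123605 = -2.89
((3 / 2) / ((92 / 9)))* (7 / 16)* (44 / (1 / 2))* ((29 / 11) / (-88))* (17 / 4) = -93177 / 129536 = -0.72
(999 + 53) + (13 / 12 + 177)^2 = 4718257 / 144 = 32765.67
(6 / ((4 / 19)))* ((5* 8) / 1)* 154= 175560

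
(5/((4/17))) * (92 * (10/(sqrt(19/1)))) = 19550 * sqrt(19)/19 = 4485.08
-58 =-58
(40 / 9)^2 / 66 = 800 / 2673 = 0.30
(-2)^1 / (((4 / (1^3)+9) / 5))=-10 / 13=-0.77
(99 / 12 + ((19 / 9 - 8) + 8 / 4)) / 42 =157 / 1512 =0.10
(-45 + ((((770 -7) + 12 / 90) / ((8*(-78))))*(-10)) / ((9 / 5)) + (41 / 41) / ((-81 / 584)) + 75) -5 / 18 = 27431 / 936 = 29.31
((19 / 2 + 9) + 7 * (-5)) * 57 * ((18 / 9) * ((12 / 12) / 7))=-1881 / 7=-268.71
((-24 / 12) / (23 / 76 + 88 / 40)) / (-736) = 95 / 87492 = 0.00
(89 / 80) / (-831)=-89 / 66480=-0.00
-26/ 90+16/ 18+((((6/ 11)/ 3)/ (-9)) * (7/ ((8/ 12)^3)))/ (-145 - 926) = 0.60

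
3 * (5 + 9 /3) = 24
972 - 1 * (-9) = 981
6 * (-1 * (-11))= 66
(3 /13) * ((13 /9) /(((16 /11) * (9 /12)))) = 11 /36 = 0.31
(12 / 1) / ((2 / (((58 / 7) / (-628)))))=-87 / 1099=-0.08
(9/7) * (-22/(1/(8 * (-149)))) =236016/7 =33716.57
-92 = -92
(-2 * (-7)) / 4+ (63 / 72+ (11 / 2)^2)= 277 / 8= 34.62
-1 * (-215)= 215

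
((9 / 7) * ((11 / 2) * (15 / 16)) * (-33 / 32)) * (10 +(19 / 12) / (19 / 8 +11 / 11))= -32065 / 448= -71.57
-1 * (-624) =624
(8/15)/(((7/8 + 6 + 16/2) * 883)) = 64/1576155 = 0.00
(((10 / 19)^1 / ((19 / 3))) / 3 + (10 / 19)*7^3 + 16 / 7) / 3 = 154012 / 2527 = 60.95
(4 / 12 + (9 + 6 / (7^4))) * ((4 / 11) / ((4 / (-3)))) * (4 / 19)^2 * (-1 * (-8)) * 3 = -25822464 / 9534371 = -2.71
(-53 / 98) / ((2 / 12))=-159 / 49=-3.24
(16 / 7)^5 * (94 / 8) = 12320768 / 16807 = 733.07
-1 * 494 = -494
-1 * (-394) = 394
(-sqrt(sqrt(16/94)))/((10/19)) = -19 * 94^(3/4)/470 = -1.22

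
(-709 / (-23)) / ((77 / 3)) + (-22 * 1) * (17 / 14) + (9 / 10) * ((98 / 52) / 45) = -58652421 / 2302300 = -25.48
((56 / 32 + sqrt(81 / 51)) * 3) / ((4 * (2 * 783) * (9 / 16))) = 2 * sqrt(51) / 13311 + 7 / 4698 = 0.00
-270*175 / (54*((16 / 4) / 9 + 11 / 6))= -15750 / 41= -384.15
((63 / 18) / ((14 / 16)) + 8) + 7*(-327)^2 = 748515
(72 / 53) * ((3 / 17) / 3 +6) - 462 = -453.77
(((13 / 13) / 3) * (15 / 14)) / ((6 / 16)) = 20 / 21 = 0.95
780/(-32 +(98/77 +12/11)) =-4290/163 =-26.32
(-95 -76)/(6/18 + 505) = -513/1516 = -0.34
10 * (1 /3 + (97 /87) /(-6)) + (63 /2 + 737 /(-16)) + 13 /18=-51637 /4176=-12.37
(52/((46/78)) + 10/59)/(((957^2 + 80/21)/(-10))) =-25175220/26099057513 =-0.00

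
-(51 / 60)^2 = -289 / 400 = -0.72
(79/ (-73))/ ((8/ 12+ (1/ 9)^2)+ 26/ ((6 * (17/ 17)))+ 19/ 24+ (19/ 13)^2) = -8651448/ 63476201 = -0.14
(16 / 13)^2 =256 / 169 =1.51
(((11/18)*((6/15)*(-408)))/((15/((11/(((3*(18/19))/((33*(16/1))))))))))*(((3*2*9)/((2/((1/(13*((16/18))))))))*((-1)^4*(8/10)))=-41271648/1625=-25397.94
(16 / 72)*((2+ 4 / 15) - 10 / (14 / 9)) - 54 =-54.92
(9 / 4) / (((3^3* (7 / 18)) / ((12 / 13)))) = 18 / 91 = 0.20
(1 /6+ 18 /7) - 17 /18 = 113 /63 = 1.79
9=9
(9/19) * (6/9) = 6/19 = 0.32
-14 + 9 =-5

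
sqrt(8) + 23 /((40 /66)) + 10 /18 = 2 *sqrt(2) + 6931 /180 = 41.33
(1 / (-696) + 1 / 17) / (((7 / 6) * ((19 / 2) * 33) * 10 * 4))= 97 / 24728880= 0.00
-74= -74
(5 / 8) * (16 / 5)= 2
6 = 6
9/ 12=3/ 4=0.75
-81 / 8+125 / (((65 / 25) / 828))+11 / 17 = 70363243 / 1768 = 39798.21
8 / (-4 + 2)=-4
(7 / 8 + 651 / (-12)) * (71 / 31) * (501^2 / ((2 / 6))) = -22828791951 / 248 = -92051580.45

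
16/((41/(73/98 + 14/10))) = 0.84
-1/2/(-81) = 1/162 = 0.01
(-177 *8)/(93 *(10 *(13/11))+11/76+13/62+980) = -12232352/17963635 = -0.68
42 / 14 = 3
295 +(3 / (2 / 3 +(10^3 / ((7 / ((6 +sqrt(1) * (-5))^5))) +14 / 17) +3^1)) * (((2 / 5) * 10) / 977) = 15160977929 / 51393131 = 295.00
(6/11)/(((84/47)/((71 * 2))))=3337/77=43.34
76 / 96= 19 / 24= 0.79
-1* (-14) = 14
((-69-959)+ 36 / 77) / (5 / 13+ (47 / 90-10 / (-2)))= -173.96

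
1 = 1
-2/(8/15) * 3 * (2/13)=-45/26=-1.73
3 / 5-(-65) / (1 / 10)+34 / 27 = 88001 / 135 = 651.86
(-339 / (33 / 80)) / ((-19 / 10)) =90400 / 209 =432.54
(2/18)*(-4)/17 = -4/153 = -0.03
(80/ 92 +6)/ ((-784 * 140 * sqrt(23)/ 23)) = -79 * sqrt(23)/ 1262240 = -0.00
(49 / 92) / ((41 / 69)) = 147 / 164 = 0.90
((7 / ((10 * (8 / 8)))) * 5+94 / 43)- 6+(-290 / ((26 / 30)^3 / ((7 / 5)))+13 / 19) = -2237659315 / 3589898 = -623.32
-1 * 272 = -272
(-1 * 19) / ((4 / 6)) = -57 / 2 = -28.50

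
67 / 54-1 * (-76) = 4171 / 54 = 77.24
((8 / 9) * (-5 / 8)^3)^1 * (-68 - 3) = 8875 / 576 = 15.41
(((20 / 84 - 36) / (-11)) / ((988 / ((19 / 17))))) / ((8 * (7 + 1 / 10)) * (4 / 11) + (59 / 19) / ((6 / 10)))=71345 / 501085676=0.00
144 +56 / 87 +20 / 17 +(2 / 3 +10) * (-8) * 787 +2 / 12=-198219563 / 2958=-67011.35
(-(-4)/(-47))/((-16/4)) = 1/47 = 0.02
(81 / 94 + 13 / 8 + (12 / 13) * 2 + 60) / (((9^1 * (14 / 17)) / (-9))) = -5345803 / 68432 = -78.12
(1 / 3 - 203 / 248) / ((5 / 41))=-14801 / 3720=-3.98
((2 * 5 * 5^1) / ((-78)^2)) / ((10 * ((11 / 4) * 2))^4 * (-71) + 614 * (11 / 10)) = -125 / 9881841170916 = -0.00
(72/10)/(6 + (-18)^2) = 6/275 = 0.02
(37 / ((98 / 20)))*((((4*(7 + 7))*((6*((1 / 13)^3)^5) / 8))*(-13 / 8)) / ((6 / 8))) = -370 / 27561634699895023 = -0.00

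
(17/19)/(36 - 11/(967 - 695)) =4624/185839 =0.02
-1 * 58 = -58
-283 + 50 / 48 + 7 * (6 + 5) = -4919 / 24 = -204.96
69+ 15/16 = 1119/16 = 69.94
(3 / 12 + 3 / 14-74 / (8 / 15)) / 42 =-484 / 147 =-3.29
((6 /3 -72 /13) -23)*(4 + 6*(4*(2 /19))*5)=-109020 /247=-441.38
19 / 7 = 2.71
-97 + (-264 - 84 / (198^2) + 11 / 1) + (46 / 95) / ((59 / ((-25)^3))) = -1751446547 / 3662307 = -478.24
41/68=0.60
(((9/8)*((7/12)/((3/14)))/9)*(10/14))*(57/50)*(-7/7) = -133/480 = -0.28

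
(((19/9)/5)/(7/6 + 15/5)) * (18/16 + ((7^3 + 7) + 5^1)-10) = 17537/500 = 35.07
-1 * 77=-77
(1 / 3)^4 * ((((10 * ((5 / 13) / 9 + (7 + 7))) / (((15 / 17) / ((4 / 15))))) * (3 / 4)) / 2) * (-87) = -809999 / 47385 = -17.09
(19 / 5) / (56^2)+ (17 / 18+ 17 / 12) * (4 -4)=19 / 15680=0.00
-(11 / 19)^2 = -0.34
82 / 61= 1.34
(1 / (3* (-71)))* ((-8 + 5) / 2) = 1 / 142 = 0.01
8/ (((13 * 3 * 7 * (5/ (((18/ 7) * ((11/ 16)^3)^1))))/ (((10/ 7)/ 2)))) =3993/ 1141504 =0.00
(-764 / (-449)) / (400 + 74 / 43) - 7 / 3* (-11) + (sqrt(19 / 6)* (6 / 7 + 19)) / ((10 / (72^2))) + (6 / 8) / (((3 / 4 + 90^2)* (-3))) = 1075260863822 / 41886418413 + 60048* sqrt(114) / 35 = 18343.88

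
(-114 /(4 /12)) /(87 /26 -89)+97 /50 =5.93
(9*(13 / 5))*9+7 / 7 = 1058 / 5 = 211.60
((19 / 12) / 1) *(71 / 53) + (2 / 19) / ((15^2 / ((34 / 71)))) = 136499491 / 64347300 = 2.12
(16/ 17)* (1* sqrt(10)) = 16* sqrt(10)/ 17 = 2.98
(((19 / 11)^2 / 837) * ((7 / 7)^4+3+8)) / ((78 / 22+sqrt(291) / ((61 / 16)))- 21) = -1343281 / 512127099- 22021 * sqrt(291) / 558684108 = -0.00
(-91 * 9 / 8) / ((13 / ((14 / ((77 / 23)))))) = -1449 / 44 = -32.93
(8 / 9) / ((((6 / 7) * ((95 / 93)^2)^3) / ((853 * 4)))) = 2289290895036432 / 735091890625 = 3114.29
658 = 658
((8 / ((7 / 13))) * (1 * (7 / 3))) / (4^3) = 13 / 24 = 0.54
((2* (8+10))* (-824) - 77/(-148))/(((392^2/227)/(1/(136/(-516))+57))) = -1802802845385/773237248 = -2331.50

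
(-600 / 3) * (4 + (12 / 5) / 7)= -6080 / 7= -868.57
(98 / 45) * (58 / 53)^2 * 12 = 1318688 / 42135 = 31.30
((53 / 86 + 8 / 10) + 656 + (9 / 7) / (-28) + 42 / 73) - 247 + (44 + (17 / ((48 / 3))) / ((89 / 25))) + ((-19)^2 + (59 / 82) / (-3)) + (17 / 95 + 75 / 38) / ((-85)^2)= 15088864903609652699 / 18491151344694000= 816.00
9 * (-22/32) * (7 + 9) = -99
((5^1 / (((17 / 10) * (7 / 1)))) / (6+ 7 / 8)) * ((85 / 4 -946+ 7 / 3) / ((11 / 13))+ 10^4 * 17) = 445922060 / 43197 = 10322.99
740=740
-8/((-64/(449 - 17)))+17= 71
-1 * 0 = 0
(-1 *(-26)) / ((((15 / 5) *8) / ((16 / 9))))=52 / 27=1.93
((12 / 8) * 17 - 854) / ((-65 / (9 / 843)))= 4971 / 36530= 0.14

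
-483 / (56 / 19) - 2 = -1327 / 8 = -165.88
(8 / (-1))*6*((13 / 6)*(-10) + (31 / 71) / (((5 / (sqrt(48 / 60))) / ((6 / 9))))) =1040 - 1984*sqrt(5) / 1775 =1037.50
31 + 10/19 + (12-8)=675/19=35.53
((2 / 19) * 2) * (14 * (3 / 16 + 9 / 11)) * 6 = 3717 / 209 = 17.78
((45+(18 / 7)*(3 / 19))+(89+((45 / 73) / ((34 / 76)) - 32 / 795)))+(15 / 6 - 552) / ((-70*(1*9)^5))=1402367677455781 / 10330987472820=135.74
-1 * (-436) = 436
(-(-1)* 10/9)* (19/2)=95/9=10.56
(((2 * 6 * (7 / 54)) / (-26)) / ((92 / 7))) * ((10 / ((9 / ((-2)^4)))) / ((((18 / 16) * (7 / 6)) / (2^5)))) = -1.97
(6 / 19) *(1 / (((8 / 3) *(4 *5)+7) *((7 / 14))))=36 / 3439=0.01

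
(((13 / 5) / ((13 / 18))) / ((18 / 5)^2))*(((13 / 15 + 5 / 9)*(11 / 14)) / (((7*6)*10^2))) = 22 / 297675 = 0.00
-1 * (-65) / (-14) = -65 / 14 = -4.64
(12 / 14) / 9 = 2 / 21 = 0.10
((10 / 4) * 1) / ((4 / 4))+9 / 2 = 7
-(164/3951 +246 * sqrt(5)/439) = -246 * sqrt(5)/439 - 164/3951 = -1.29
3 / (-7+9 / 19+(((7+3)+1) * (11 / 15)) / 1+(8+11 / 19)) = 855 / 2884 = 0.30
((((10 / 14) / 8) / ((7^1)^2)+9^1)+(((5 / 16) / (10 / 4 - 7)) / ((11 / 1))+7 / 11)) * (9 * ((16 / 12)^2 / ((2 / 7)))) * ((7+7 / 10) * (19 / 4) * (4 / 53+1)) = 236144179 / 11130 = 21216.91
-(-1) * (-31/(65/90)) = -558/13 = -42.92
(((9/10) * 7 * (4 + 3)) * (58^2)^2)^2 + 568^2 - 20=6226459048908432524/25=249058361956337300.96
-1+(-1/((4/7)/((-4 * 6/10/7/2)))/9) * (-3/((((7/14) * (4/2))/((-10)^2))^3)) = -100001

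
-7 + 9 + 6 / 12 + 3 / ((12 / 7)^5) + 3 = 472999 / 82944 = 5.70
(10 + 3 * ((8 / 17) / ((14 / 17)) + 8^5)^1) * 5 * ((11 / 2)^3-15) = 297650825 / 4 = 74412706.25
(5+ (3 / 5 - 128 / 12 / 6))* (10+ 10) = 688 / 9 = 76.44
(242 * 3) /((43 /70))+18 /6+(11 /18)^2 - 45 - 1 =15871807 /13932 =1139.23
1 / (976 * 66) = 1 / 64416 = 0.00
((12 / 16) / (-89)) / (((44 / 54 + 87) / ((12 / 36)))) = -27 / 844076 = -0.00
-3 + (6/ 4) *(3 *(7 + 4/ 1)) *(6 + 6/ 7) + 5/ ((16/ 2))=18875/ 56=337.05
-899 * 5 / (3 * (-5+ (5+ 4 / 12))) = -4495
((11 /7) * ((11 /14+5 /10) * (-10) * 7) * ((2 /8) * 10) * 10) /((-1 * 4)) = 12375 /14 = 883.93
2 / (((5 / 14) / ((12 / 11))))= 6.11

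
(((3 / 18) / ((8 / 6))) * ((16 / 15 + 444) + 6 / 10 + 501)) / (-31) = -355 / 93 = -3.82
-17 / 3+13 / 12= -55 / 12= -4.58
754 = 754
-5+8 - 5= -2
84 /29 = 2.90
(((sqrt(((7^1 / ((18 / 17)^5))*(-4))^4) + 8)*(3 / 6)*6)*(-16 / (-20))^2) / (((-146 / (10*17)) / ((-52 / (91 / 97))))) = 165838173378531137 / 2969578048185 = 55845.70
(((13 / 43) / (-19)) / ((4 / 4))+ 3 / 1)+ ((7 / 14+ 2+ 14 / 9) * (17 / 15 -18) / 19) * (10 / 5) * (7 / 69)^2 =66437989 / 22831065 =2.91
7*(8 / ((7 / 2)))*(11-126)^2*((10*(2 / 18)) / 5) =423200 / 9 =47022.22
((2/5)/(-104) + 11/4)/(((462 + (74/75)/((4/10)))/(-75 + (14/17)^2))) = -1353177/3079414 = -0.44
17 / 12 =1.42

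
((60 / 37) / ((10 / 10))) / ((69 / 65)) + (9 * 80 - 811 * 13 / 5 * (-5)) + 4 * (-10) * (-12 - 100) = 13398593 / 851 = 15744.53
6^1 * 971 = 5826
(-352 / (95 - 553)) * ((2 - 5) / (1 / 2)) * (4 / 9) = -1408 / 687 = -2.05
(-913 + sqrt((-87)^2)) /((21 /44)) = -5192 /3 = -1730.67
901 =901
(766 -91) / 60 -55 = -175 / 4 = -43.75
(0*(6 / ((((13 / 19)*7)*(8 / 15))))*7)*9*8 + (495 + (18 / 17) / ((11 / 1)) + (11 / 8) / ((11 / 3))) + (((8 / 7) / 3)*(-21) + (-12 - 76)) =597609 / 1496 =399.47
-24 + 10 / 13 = -302 / 13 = -23.23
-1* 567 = -567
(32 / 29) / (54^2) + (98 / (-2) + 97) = 1014776 / 21141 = 48.00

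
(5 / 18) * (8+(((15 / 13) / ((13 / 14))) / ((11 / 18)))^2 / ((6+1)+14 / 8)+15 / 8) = 1430391395 / 497646864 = 2.87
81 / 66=27 / 22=1.23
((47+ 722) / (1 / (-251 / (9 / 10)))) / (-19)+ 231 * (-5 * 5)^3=-615272935 / 171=-3598087.34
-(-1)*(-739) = -739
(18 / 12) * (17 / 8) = 51 / 16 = 3.19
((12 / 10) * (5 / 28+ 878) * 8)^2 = 87065124624 / 1225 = 71073571.12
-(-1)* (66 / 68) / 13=33 / 442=0.07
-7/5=-1.40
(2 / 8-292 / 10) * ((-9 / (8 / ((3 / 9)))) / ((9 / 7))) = 8.44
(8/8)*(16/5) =3.20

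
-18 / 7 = -2.57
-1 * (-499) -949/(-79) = 40370/79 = 511.01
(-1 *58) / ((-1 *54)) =29 / 27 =1.07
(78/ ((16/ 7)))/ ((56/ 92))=897/ 16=56.06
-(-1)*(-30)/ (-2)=15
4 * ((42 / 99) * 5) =280 / 33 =8.48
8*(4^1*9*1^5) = 288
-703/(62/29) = -20387/62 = -328.82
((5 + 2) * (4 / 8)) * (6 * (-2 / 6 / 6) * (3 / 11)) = -7 / 22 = -0.32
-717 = -717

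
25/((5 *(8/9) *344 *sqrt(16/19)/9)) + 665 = 405 *sqrt(19)/11008 + 665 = 665.16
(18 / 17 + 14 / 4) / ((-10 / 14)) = -6.38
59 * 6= 354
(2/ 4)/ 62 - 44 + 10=-33.99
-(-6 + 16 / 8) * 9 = 36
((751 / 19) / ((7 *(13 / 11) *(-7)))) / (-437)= 8261 / 5289011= 0.00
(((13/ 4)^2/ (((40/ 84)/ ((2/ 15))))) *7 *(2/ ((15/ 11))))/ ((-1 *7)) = -13013/ 3000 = -4.34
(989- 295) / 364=1.91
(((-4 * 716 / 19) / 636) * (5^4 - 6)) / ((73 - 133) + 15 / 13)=5761652 / 2311065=2.49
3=3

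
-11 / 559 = -0.02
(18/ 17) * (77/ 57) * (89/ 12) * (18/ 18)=6853/ 646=10.61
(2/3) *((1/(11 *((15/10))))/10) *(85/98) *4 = 68/4851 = 0.01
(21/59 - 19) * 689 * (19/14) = -7200050/413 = -17433.54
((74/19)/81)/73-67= -7527175/112347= -67.00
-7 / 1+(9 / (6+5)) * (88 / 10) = 1 / 5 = 0.20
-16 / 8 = -2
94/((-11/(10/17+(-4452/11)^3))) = 141007508214844/248897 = 566529561.28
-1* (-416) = 416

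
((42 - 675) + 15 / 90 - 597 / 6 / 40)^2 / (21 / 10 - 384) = -23249235529 / 21997440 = -1056.91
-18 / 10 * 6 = -54 / 5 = -10.80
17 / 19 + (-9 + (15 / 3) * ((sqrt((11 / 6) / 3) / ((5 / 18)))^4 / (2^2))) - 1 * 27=102844 / 2375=43.30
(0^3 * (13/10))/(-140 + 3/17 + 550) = 0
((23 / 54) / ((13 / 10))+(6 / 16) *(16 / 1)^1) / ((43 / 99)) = 14.57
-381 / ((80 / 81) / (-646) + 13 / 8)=-79744824 / 339799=-234.68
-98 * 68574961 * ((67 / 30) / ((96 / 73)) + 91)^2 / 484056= -239491346527170313849 / 2007477043200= -119299668.87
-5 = -5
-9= -9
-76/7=-10.86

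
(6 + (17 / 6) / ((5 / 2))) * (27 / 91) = 963 / 455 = 2.12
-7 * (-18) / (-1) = -126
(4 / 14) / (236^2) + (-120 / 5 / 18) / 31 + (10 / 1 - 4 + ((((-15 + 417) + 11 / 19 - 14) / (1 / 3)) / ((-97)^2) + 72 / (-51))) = 257250689139551 / 55096116680136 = 4.67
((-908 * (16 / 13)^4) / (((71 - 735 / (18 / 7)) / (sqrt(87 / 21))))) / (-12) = -29753344 * sqrt(203) / 257705903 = -1.64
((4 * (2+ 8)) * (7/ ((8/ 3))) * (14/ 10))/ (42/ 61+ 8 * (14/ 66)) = 6039/ 98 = 61.62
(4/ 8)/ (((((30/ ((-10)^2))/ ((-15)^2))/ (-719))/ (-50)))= 13481250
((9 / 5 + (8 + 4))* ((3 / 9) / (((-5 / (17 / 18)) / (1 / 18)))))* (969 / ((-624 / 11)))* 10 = 1389223 / 168480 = 8.25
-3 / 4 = -0.75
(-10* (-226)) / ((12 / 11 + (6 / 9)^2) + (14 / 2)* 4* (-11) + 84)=-55935 / 5506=-10.16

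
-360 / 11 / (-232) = 45 / 319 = 0.14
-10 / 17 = -0.59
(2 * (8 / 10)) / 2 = 4 / 5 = 0.80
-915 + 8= -907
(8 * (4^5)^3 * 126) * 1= 1082331758592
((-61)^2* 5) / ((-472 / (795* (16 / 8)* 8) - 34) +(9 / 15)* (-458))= -60.24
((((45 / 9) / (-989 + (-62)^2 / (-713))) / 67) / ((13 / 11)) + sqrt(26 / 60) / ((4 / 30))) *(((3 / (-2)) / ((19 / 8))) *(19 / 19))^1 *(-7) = -106260 / 378492179 + 21 *sqrt(390) / 19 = 21.83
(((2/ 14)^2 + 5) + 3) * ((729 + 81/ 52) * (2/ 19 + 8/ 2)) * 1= 6398433/ 266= 24054.26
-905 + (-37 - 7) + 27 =-922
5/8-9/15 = 1/40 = 0.02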